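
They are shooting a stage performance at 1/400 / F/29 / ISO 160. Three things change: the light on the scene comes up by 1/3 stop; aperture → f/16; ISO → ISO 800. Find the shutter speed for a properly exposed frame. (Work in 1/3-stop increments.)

1/8000s

Scene light: 1/3 stop brighter.
Aperture: f/29 → f/25 → f/22 → f/20 → f/18 → f/16 — 1 2/3 stops larger aperture (brighter).
ISO: 160 → 200 → 250 → 320 → 400 → 500 → 640 → 800 — 2 1/3 stops raised (brighter).
Net so far: 4 1/3 stops brighter. Shutter speed: 1/400 → 1/500 → 1/640 → 1/800 → 1/1000 → 1/1250 → 1/1600 → 1/2000 → 1/2500 → 1/3200 → 1/4000 → 1/5000 → 1/6400 → 1/8000.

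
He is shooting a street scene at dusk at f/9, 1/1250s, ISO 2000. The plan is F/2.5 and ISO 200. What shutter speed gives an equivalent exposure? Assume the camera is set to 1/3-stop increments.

Aperture: f/9 → f/8 → f/7.1 → f/6.3 → f/5.6 → f/5 → f/4.5 → f/4 → f/3.5 → f/3.2 → f/2.8 → f/2.5 — 3 2/3 stops larger aperture (brighter).
ISO: 2000 → 1600 → 1250 → 1000 → 800 → 640 → 500 → 400 → 320 → 250 → 200 — 3 1/3 stops dropped (darker).
Net change so far: 1/3 stop brighter. Offset with the shutter speed: 1/1250 → 1/1600.

1/1600s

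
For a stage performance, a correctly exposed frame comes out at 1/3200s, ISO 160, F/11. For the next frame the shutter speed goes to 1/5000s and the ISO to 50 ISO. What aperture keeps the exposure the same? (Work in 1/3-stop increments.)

f/5

Shutter speed: 1/3200 → 1/4000 → 1/5000 — 2/3 stop shorter (darker).
ISO: 160 → 125 → 100 → 80 → 64 → 50 — 1 2/3 stops dropped (darker).
Net change so far: 2 1/3 stops darker. Offset with the aperture: f/11 → f/10 → f/9 → f/8 → f/7.1 → f/6.3 → f/5.6 → f/5.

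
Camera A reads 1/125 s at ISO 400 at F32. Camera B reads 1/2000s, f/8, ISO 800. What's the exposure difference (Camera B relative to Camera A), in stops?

Aperture: f/32 → f/22 → f/16 → f/11 → f/8 — 4 stops larger aperture (brighter).
Shutter speed: 1/125 → 1/250 → 1/500 → 1/1000 → 1/2000 — 4 stops shorter (darker).
ISO: 400 → 800 — 1 stop raised (brighter).
Net: +4 −4 +1 = +1 stop.

1 stop brighter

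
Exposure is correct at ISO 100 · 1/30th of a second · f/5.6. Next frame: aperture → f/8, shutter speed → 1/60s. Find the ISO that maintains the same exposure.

Aperture: f/5.6 → f/8 — 1 stop narrower (darker).
Shutter speed: 1/30 → 1/60 — 1 stop faster (darker).
Net change so far: 2 stops darker. Offset with the ISO: 100 → 200 → 400.

ISO 400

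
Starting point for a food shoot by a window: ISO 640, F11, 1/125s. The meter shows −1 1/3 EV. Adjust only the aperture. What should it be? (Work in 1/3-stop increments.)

f/7.1

Underexposed by 1 1/3 stops → need 1 1/3 stops brighter.
Aperture: f/11 → f/10 → f/9 → f/8 → f/7.1.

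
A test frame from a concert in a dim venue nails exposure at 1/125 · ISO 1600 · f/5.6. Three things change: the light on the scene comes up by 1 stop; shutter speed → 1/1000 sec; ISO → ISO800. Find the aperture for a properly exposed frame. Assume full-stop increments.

f/2

Scene light: 1 stop brighter.
Shutter speed: 1/125 → 1/250 → 1/500 → 1/1000 — 3 stops shorter (darker).
ISO: 1600 → 800 — 1 stop dropped (darker).
Net so far: 3 stops darker. Aperture: f/5.6 → f/4 → f/2.8 → f/2.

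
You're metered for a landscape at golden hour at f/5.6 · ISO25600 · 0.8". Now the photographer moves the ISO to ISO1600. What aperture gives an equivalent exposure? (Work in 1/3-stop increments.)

f/1.4

ISO: 25600 → 20000 → 16000 → 12800 → 10000 → 8000 → 6400 → 5000 → 4000 → 3200 → 2500 → 2000 → 1600 — 4 stops lower (darker).
Need 4 stops brighter from the aperture: f/5.6 → f/5 → f/4.5 → f/4 → f/3.5 → f/3.2 → f/2.8 → f/2.5 → f/2.2 → f/2 → f/1.8 → f/1.6 → f/1.4.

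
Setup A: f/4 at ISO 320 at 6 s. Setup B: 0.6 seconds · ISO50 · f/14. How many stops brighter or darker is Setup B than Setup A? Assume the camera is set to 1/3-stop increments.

Aperture: f/4 → f/4.5 → f/5 → f/5.6 → f/6.3 → f/7.1 → f/8 → f/9 → f/10 → f/11 → f/13 → f/14 — 3 2/3 stops smaller aperture (darker).
Shutter speed: 6 → 5 → 4 → 3.2 → 2.5 → 2 → 1.6 → 1.3 → 1 → 0.8 → 0.6 — 3 1/3 stops shorter (darker).
ISO: 320 → 250 → 200 → 160 → 125 → 100 → 80 → 64 → 50 — 2 2/3 stops dropped (darker).
Net: −3 2/3 −3 1/3 −2 2/3 = −9 2/3 stops.

9 2/3 stops darker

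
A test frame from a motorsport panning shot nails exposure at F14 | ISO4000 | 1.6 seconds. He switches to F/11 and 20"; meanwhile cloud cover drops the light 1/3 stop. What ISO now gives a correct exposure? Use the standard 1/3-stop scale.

ISO 250

Scene light: 1/3 stop darker.
Aperture: f/14 → f/13 → f/11 — 2/3 stop wider (brighter).
Shutter speed: 1.6 → 2 → 2.5 → 3.2 → 4 → 5 → 6 → 8 → 10 → 13 → 15 → 20 — 3 2/3 stops slower (brighter).
Net so far: 4 stops brighter. ISO: 4000 → 3200 → 2500 → 2000 → 1600 → 1250 → 1000 → 800 → 640 → 500 → 400 → 320 → 250.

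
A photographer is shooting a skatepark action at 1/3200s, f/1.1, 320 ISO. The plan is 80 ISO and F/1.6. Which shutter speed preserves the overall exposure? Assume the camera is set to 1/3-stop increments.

ISO: 320 → 250 → 200 → 160 → 125 → 100 → 80 — 2 stops dropped (darker).
Aperture: f/1.1 → f/1.2 → f/1.4 → f/1.6 — 1 stop narrower (darker).
Net change so far: 3 stops darker. Offset with the shutter speed: 1/3200 → 1/2500 → 1/2000 → 1/1600 → 1/1250 → 1/1000 → 1/800 → 1/640 → 1/500 → 1/400.

1/400s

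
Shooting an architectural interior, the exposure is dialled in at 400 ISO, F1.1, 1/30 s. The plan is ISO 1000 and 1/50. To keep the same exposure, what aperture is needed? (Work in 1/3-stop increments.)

f/1.4

ISO: 400 → 500 → 640 → 800 → 1000 — 1 1/3 stops higher (brighter).
Shutter speed: 1/30 → 1/40 → 1/50 — 2/3 stop shorter (darker).
Net change so far: 2/3 stop brighter. Offset with the aperture: f/1.1 → f/1.2 → f/1.4.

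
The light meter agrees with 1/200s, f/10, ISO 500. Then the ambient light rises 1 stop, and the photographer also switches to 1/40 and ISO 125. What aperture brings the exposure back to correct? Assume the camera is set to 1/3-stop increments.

f/16

Scene light: 1 stop brighter.
Shutter speed: 1/200 → 1/160 → 1/125 → 1/100 → 1/80 → 1/60 → 1/50 → 1/40 — 2 1/3 stops slower (brighter).
ISO: 500 → 400 → 320 → 250 → 200 → 160 → 125 — 2 stops lower (darker).
Net so far: 1 1/3 stops brighter. Aperture: f/10 → f/11 → f/13 → f/14 → f/16.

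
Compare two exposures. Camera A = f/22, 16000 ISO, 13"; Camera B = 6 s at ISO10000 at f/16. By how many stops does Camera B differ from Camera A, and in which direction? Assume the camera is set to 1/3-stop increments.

2/3 stop darker

Aperture: f/22 → f/20 → f/18 → f/16 — 1 stop opened up (brighter).
Shutter speed: 13 → 10 → 8 → 6 — 1 stop shorter (darker).
ISO: 16000 → 12800 → 10000 — 2/3 stop dropped (darker).
Net: +1 −1 −2/3 = −2/3 stops.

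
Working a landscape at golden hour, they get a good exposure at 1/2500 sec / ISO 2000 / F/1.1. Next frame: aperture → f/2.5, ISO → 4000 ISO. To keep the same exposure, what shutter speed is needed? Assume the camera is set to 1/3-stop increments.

1/1000s

Aperture: f/1.1 → f/1.2 → f/1.4 → f/1.6 → f/1.8 → f/2 → f/2.2 → f/2.5 — 2 1/3 stops smaller aperture (darker).
ISO: 2000 → 2500 → 3200 → 4000 — 1 stop higher (brighter).
Net change so far: 1 1/3 stops darker. Offset with the shutter speed: 1/2500 → 1/2000 → 1/1600 → 1/1250 → 1/1000.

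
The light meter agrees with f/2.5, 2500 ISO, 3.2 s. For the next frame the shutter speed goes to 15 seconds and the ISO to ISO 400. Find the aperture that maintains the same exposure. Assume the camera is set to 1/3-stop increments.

f/2.2

Shutter speed: 3.2 → 4 → 5 → 6 → 8 → 10 → 13 → 15 — 2 1/3 stops slower (brighter).
ISO: 2500 → 2000 → 1600 → 1250 → 1000 → 800 → 640 → 500 → 400 — 2 2/3 stops dropped (darker).
Net change so far: 1/3 stop darker. Offset with the aperture: f/2.5 → f/2.2.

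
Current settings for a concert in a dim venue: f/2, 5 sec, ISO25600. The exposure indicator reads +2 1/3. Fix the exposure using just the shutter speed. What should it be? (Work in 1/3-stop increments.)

Overexposed by 2 1/3 stops → need 2 1/3 stops darker.
Shutter speed: 5 → 4 → 3.2 → 2.5 → 2 → 1.6 → 1.3 → 1.

1 s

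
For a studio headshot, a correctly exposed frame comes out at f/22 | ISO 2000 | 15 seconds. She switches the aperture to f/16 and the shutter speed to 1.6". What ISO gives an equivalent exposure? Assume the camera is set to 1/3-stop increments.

Aperture: f/22 → f/20 → f/18 → f/16 — 1 stop opened up (brighter).
Shutter speed: 15 → 13 → 10 → 8 → 6 → 5 → 4 → 3.2 → 2.5 → 2 → 1.6 — 3 1/3 stops faster (darker).
Net change so far: 2 1/3 stops darker. Offset with the ISO: 2000 → 2500 → 3200 → 4000 → 5000 → 6400 → 8000 → 10000.

ISO 10000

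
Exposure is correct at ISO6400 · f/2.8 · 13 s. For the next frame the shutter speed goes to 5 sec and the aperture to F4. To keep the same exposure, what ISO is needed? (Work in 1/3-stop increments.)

Shutter speed: 13 → 10 → 8 → 6 → 5 — 1 1/3 stops shorter (darker).
Aperture: f/2.8 → f/3.2 → f/3.5 → f/4 — 1 stop smaller aperture (darker).
Net change so far: 2 1/3 stops darker. Offset with the ISO: 6400 → 8000 → 10000 → 12800 → 16000 → 20000 → 25600 → 32000.

ISO 32000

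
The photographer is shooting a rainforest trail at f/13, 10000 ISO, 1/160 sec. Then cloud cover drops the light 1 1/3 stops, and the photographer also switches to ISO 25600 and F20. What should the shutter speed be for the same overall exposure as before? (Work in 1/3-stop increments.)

Scene light: 1 1/3 stops darker.
ISO: 10000 → 12800 → 16000 → 20000 → 25600 — 1 1/3 stops raised (brighter).
Aperture: f/13 → f/14 → f/16 → f/18 → f/20 — 1 1/3 stops narrower (darker).
Net so far: 1 1/3 stops darker. Shutter speed: 1/160 → 1/125 → 1/100 → 1/80 → 1/60.

1/60s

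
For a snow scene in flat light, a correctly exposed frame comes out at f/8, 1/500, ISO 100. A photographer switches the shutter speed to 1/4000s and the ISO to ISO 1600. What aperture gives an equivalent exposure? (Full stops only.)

f/11

Shutter speed: 1/500 → 1/1000 → 1/2000 → 1/4000 — 3 stops shorter (darker).
ISO: 100 → 200 → 400 → 800 → 1600 — 4 stops higher (brighter).
Net change so far: 1 stop brighter. Offset with the aperture: f/8 → f/11.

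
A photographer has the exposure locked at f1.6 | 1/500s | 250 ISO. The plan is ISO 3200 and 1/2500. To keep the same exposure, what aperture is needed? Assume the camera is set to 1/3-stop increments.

f/2.5

ISO: 250 → 320 → 400 → 500 → 640 → 800 → 1000 → 1250 → 1600 → 2000 → 2500 → 3200 — 3 2/3 stops raised (brighter).
Shutter speed: 1/500 → 1/640 → 1/800 → 1/1000 → 1/1250 → 1/1600 → 1/2000 → 1/2500 — 2 1/3 stops faster (darker).
Net change so far: 1 1/3 stops brighter. Offset with the aperture: f/1.6 → f/1.8 → f/2 → f/2.2 → f/2.5.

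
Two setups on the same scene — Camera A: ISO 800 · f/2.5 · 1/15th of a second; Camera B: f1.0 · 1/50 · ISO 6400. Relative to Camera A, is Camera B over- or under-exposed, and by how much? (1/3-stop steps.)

4 stops brighter

Aperture: f/2.5 → f/2.2 → f/2 → f/1.8 → f/1.6 → f/1.4 → f/1.2 → f/1.1 → f/1.0 — 2 2/3 stops larger aperture (brighter).
Shutter speed: 1/15 → 1/20 → 1/25 → 1/30 → 1/40 → 1/50 — 1 2/3 stops faster (darker).
ISO: 800 → 1000 → 1250 → 1600 → 2000 → 2500 → 3200 → 4000 → 5000 → 6400 — 3 stops higher (brighter).
Net: +2 2/3 −1 2/3 +3 = +4 stops.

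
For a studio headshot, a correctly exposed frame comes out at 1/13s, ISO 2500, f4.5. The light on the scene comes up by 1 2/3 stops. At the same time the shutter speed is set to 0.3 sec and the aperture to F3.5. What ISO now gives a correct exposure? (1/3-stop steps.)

ISO 125

Scene light: 1 2/3 stops brighter.
Shutter speed: 1/13 → 1/10 → 1/8 → 1/6 → 1/5 → 1/4 → 0.3 — 2 stops slower (brighter).
Aperture: f/4.5 → f/4 → f/3.5 — 2/3 stop larger aperture (brighter).
Net so far: 4 1/3 stops brighter. ISO: 2500 → 2000 → 1600 → 1250 → 1000 → 800 → 640 → 500 → 400 → 320 → 250 → 200 → 160 → 125.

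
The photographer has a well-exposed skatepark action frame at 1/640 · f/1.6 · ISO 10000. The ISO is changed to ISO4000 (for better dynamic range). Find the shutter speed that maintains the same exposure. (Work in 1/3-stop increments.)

1/250s

ISO: 10000 → 8000 → 6400 → 5000 → 4000 — 1 1/3 stops lower (darker).
Need 1 1/3 stops brighter from the shutter speed: 1/640 → 1/500 → 1/400 → 1/320 → 1/250.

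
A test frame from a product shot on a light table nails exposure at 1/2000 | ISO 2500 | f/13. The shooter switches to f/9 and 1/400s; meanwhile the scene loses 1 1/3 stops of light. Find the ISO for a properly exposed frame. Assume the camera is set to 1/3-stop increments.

Scene light: 1 1/3 stops darker.
Aperture: f/13 → f/11 → f/10 → f/9 — 1 stop wider (brighter).
Shutter speed: 1/2000 → 1/1600 → 1/1250 → 1/1000 → 1/800 → 1/640 → 1/500 → 1/400 — 2 1/3 stops slower (brighter).
Net so far: 2 stops brighter. ISO: 2500 → 2000 → 1600 → 1250 → 1000 → 800 → 640.

ISO 640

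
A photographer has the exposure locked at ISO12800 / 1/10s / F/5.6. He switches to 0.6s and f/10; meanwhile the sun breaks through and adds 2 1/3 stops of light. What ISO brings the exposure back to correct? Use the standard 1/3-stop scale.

ISO 1250

Scene light: 2 1/3 stops brighter.
Shutter speed: 1/10 → 1/8 → 1/6 → 1/5 → 1/4 → 0.3 → 0.4 → 0.5 → 0.6 — 2 2/3 stops slower (brighter).
Aperture: f/5.6 → f/6.3 → f/7.1 → f/8 → f/9 → f/10 — 1 2/3 stops smaller aperture (darker).
Net so far: 3 1/3 stops brighter. ISO: 12800 → 10000 → 8000 → 6400 → 5000 → 4000 → 3200 → 2500 → 2000 → 1600 → 1250.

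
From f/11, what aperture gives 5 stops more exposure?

f/2

Aperture: f/11 → f/8 → f/5.6 → f/4 → f/2.8 → f/2 — 5 stops wider (brighter).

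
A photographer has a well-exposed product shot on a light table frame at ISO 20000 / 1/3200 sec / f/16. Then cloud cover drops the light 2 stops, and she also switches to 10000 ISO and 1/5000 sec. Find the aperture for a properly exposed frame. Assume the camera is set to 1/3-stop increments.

Scene light: 2 stops darker.
ISO: 20000 → 16000 → 12800 → 10000 — 1 stop lower (darker).
Shutter speed: 1/3200 → 1/4000 → 1/5000 — 2/3 stop faster (darker).
Net so far: 3 2/3 stops darker. Aperture: f/16 → f/14 → f/13 → f/11 → f/10 → f/9 → f/8 → f/7.1 → f/6.3 → f/5.6 → f/5 → f/4.5.

f/4.5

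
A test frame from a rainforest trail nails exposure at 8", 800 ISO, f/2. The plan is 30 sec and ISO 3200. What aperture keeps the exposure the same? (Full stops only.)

f/8

Shutter speed: 8 → 15 → 30 — 2 stops longer (brighter).
ISO: 800 → 1600 → 3200 — 2 stops raised (brighter).
Net change so far: 4 stops brighter. Offset with the aperture: f/2 → f/2.8 → f/4 → f/5.6 → f/8.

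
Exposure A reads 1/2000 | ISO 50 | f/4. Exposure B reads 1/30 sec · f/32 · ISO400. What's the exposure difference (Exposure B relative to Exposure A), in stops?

Aperture: f/4 → f/5.6 → f/8 → f/11 → f/16 → f/22 → f/32 — 6 stops smaller aperture (darker).
Shutter speed: 1/2000 → 1/1000 → 1/500 → 1/250 → 1/125 → 1/60 → 1/30 — 6 stops longer (brighter).
ISO: 50 → 100 → 200 → 400 — 3 stops higher (brighter).
Net: −6 +6 +3 = +3 stops.

3 stops brighter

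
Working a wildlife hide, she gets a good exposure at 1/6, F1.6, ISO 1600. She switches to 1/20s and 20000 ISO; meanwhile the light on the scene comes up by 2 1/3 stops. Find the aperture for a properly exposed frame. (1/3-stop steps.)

Scene light: 2 1/3 stops brighter.
Shutter speed: 1/6 → 1/8 → 1/10 → 1/13 → 1/15 → 1/20 — 1 2/3 stops faster (darker).
ISO: 1600 → 2000 → 2500 → 3200 → 4000 → 5000 → 6400 → 8000 → 10000 → 12800 → 16000 → 20000 — 3 2/3 stops raised (brighter).
Net so far: 4 1/3 stops brighter. Aperture: f/1.6 → f/1.8 → f/2 → f/2.2 → f/2.5 → f/2.8 → f/3.2 → f/3.5 → f/4 → f/4.5 → f/5 → f/5.6 → f/6.3 → f/7.1.

f/7.1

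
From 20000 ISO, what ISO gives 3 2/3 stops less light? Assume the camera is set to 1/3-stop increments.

ISO 1600

ISO: 20000 → 16000 → 12800 → 10000 → 8000 → 6400 → 5000 → 4000 → 3200 → 2500 → 2000 → 1600 — 3 2/3 stops dropped (darker).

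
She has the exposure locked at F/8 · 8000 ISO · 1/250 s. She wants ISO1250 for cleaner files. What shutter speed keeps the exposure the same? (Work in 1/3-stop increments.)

1/40s

ISO: 8000 → 6400 → 5000 → 4000 → 3200 → 2500 → 2000 → 1600 → 1250 — 2 2/3 stops dropped (darker).
Need 2 2/3 stops brighter from the shutter speed: 1/250 → 1/200 → 1/160 → 1/125 → 1/100 → 1/80 → 1/60 → 1/50 → 1/40.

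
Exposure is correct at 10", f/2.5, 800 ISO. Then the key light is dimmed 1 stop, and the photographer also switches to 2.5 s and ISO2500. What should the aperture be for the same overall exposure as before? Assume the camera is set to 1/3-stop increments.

f/1.6

Scene light: 1 stop darker.
Shutter speed: 10 → 8 → 6 → 5 → 4 → 3.2 → 2.5 — 2 stops shorter (darker).
ISO: 800 → 1000 → 1250 → 1600 → 2000 → 2500 — 1 2/3 stops raised (brighter).
Net so far: 1 1/3 stops darker. Aperture: f/2.5 → f/2.2 → f/2 → f/1.8 → f/1.6.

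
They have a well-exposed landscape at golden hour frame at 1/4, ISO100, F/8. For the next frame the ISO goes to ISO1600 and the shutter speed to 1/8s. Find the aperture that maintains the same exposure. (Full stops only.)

ISO: 100 → 200 → 400 → 800 → 1600 — 4 stops higher (brighter).
Shutter speed: 1/4 → 1/8 — 1 stop faster (darker).
Net change so far: 3 stops brighter. Offset with the aperture: f/8 → f/11 → f/16 → f/22.

f/22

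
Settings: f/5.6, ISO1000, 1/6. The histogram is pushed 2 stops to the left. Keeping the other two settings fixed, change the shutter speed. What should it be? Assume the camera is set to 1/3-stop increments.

0.6 s

Underexposed by 2 stops → need 2 stops brighter.
Shutter speed: 1/6 → 1/5 → 1/4 → 0.3 → 0.4 → 0.5 → 0.6.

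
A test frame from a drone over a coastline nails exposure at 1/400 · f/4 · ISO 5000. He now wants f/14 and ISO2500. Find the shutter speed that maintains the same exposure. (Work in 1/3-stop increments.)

Aperture: f/4 → f/4.5 → f/5 → f/5.6 → f/6.3 → f/7.1 → f/8 → f/9 → f/10 → f/11 → f/13 → f/14 — 3 2/3 stops narrower (darker).
ISO: 5000 → 4000 → 3200 → 2500 — 1 stop lower (darker).
Net change so far: 4 2/3 stops darker. Offset with the shutter speed: 1/400 → 1/320 → 1/250 → 1/200 → 1/160 → 1/125 → 1/100 → 1/80 → 1/60 → 1/50 → 1/40 → 1/30 → 1/25 → 1/20 → 1/15.

1/15s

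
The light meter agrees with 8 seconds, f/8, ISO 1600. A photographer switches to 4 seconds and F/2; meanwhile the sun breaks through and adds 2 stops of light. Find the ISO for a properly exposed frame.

ISO 50

Scene light: 2 stops brighter.
Shutter speed: 8 → 4 — 1 stop faster (darker).
Aperture: f/8 → f/5.6 → f/4 → f/2.8 → f/2 — 4 stops wider (brighter).
Net so far: 5 stops brighter. ISO: 1600 → 800 → 400 → 200 → 100 → 50.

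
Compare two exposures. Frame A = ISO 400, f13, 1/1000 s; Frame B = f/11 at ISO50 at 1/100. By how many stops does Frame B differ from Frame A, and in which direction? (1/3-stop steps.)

Aperture: f/13 → f/11 — 1/3 stop wider (brighter).
Shutter speed: 1/1000 → 1/800 → 1/640 → 1/500 → 1/400 → 1/320 → 1/250 → 1/200 → 1/160 → 1/125 → 1/100 — 3 1/3 stops longer (brighter).
ISO: 400 → 320 → 250 → 200 → 160 → 125 → 100 → 80 → 64 → 50 — 3 stops dropped (darker).
Net: +1/3 +3 1/3 −3 = +2/3 stops.

2/3 stop brighter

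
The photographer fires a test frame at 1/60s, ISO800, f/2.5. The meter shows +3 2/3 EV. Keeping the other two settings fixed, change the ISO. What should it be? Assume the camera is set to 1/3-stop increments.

ISO 64

Overexposed by 3 2/3 stops → need 3 2/3 stops darker.
ISO: 800 → 640 → 500 → 400 → 320 → 250 → 200 → 160 → 125 → 100 → 80 → 64.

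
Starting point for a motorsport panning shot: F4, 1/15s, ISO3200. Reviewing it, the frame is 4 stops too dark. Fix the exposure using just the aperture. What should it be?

f/1.0

Underexposed by 4 stops → need 4 stops brighter.
Aperture: f/4 → f/2.8 → f/2 → f/1.4 → f/1.0.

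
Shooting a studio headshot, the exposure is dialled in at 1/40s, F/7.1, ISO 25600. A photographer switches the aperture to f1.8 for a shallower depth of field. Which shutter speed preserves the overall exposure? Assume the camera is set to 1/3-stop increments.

1/640s

Aperture: f/7.1 → f/6.3 → f/5.6 → f/5 → f/4.5 → f/4 → f/3.5 → f/3.2 → f/2.8 → f/2.5 → f/2.2 → f/2 → f/1.8 — 4 stops opened up (brighter).
Need 4 stops darker from the shutter speed: 1/40 → 1/50 → 1/60 → 1/80 → 1/100 → 1/125 → 1/160 → 1/200 → 1/250 → 1/320 → 1/400 → 1/500 → 1/640.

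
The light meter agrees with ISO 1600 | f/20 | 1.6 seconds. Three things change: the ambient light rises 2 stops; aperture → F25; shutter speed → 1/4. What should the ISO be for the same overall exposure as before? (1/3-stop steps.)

ISO 4000

Scene light: 2 stops brighter.
Aperture: f/20 → f/22 → f/25 — 2/3 stop smaller aperture (darker).
Shutter speed: 1.6 → 1.3 → 1 → 0.8 → 0.6 → 0.5 → 0.4 → 0.3 → 1/4 — 2 2/3 stops faster (darker).
Net so far: 1 1/3 stops darker. ISO: 1600 → 2000 → 2500 → 3200 → 4000.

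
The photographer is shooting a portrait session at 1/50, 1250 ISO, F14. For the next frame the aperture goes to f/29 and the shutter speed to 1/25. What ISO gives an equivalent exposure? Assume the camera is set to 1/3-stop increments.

Aperture: f/14 → f/16 → f/18 → f/20 → f/22 → f/25 → f/29 — 2 stops narrower (darker).
Shutter speed: 1/50 → 1/40 → 1/30 → 1/25 — 1 stop slower (brighter).
Net change so far: 1 stop darker. Offset with the ISO: 1250 → 1600 → 2000 → 2500.

ISO 2500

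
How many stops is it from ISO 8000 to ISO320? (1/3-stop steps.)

8000 → 6400 → 5000 → 4000 → 3200 → 2500 → 2000 → 1600 → 1250 → 1000 → 800 → 640 → 500 → 400 → 320 — count the steps: 14 third-stops = 4 2/3 stops.

4 2/3 stops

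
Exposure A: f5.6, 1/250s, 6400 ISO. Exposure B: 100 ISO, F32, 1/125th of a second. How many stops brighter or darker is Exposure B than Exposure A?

10 stops darker

Aperture: f/5.6 → f/8 → f/11 → f/16 → f/22 → f/32 — 5 stops smaller aperture (darker).
Shutter speed: 1/250 → 1/125 — 1 stop longer (brighter).
ISO: 6400 → 3200 → 1600 → 800 → 400 → 200 → 100 — 6 stops lower (darker).
Net: −5 +1 −6 = −10 stops.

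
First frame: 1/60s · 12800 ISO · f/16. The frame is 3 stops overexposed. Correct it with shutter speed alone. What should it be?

1/500s

Overexposed by 3 stops → need 3 stops darker.
Shutter speed: 1/60 → 1/125 → 1/250 → 1/500.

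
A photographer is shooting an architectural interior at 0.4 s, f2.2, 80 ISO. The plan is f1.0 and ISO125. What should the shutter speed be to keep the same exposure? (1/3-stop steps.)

1/20s

Aperture: f/2.2 → f/2 → f/1.8 → f/1.6 → f/1.4 → f/1.2 → f/1.1 → f/1.0 — 2 1/3 stops larger aperture (brighter).
ISO: 80 → 100 → 125 — 2/3 stop raised (brighter).
Net change so far: 3 stops brighter. Offset with the shutter speed: 0.4 → 0.3 → 1/4 → 1/5 → 1/6 → 1/8 → 1/10 → 1/13 → 1/15 → 1/20.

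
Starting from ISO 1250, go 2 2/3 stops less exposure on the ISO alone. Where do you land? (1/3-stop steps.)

ISO 200

ISO: 1250 → 1000 → 800 → 640 → 500 → 400 → 320 → 250 → 200 — 2 2/3 stops lower (darker).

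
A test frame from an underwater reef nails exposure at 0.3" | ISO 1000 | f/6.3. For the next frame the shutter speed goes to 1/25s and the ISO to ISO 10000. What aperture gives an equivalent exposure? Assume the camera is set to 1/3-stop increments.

Shutter speed: 0.3 → 1/4 → 1/5 → 1/6 → 1/8 → 1/10 → 1/13 → 1/15 → 1/20 → 1/25 — 3 stops shorter (darker).
ISO: 1000 → 1250 → 1600 → 2000 → 2500 → 3200 → 4000 → 5000 → 6400 → 8000 → 10000 — 3 1/3 stops raised (brighter).
Net change so far: 1/3 stop brighter. Offset with the aperture: f/6.3 → f/7.1.

f/7.1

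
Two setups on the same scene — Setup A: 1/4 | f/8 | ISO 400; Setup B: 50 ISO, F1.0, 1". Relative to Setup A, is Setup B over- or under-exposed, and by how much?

Aperture: f/8 → f/5.6 → f/4 → f/2.8 → f/2 → f/1.4 → f/1.0 — 6 stops opened up (brighter).
Shutter speed: 1/4 → 1/2 → 1 — 2 stops longer (brighter).
ISO: 400 → 200 → 100 → 50 — 3 stops dropped (darker).
Net: +6 +2 −3 = +5 stops.

5 stops brighter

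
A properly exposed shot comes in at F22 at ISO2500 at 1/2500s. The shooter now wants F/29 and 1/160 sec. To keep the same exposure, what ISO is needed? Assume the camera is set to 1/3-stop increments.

Aperture: f/22 → f/25 → f/29 — 2/3 stop stopped down (darker).
Shutter speed: 1/2500 → 1/2000 → 1/1600 → 1/1250 → 1/1000 → 1/800 → 1/640 → 1/500 → 1/400 → 1/320 → 1/250 → 1/200 → 1/160 — 4 stops longer (brighter).
Net change so far: 3 1/3 stops brighter. Offset with the ISO: 2500 → 2000 → 1600 → 1250 → 1000 → 800 → 640 → 500 → 400 → 320 → 250.

ISO 250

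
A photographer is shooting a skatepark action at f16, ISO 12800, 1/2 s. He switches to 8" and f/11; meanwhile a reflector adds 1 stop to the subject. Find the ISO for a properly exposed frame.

ISO 200

Scene light: 1 stop brighter.
Shutter speed: 1/2 → 1 → 2 → 4 → 8 — 4 stops slower (brighter).
Aperture: f/16 → f/11 — 1 stop larger aperture (brighter).
Net so far: 6 stops brighter. ISO: 12800 → 6400 → 3200 → 1600 → 800 → 400 → 200.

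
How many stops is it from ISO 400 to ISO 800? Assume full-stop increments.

400 → 800 — count the steps: 1 stop.

1 stop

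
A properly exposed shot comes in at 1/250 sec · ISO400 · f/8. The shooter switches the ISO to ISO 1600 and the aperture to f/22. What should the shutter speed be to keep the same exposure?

ISO: 400 → 800 → 1600 — 2 stops higher (brighter).
Aperture: f/8 → f/11 → f/16 → f/22 — 3 stops smaller aperture (darker).
Net change so far: 1 stop darker. Offset with the shutter speed: 1/250 → 1/125.

1/125s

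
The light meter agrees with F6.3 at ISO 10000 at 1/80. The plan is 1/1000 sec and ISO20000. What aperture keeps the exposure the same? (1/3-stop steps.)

f/2.5

Shutter speed: 1/80 → 1/100 → 1/125 → 1/160 → 1/200 → 1/250 → 1/320 → 1/400 → 1/500 → 1/640 → 1/800 → 1/1000 — 3 2/3 stops shorter (darker).
ISO: 10000 → 12800 → 16000 → 20000 — 1 stop raised (brighter).
Net change so far: 2 2/3 stops darker. Offset with the aperture: f/6.3 → f/5.6 → f/5 → f/4.5 → f/4 → f/3.5 → f/3.2 → f/2.8 → f/2.5.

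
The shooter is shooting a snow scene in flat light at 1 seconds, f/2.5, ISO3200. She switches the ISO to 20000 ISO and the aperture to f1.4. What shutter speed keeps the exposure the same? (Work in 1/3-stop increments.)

ISO: 3200 → 4000 → 5000 → 6400 → 8000 → 10000 → 12800 → 16000 → 20000 — 2 2/3 stops raised (brighter).
Aperture: f/2.5 → f/2.2 → f/2 → f/1.8 → f/1.6 → f/1.4 — 1 2/3 stops opened up (brighter).
Net change so far: 4 1/3 stops brighter. Offset with the shutter speed: 1 → 0.8 → 0.6 → 0.5 → 0.4 → 0.3 → 1/4 → 1/5 → 1/6 → 1/8 → 1/10 → 1/13 → 1/15 → 1/20.

1/20s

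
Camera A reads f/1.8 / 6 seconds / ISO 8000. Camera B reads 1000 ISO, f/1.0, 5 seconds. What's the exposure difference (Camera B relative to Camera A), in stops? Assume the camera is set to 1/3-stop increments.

1 2/3 stops darker

Aperture: f/1.8 → f/1.6 → f/1.4 → f/1.2 → f/1.1 → f/1.0 — 1 2/3 stops larger aperture (brighter).
Shutter speed: 6 → 5 — 1/3 stop shorter (darker).
ISO: 8000 → 6400 → 5000 → 4000 → 3200 → 2500 → 2000 → 1600 → 1250 → 1000 — 3 stops lower (darker).
Net: +1 2/3 −1/3 −3 = −1 2/3 stops.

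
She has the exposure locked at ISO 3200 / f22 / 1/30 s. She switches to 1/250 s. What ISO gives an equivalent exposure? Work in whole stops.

Shutter speed: 1/30 → 1/60 → 1/125 → 1/250 — 3 stops faster (darker).
Need 3 stops brighter from the ISO: 3200 → 6400 → 12800 → 25600.

ISO 25600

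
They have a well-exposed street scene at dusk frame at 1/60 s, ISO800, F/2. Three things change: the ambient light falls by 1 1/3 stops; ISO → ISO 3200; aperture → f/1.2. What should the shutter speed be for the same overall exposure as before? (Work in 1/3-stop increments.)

1/250s

Scene light: 1 1/3 stops darker.
ISO: 800 → 1000 → 1250 → 1600 → 2000 → 2500 → 3200 — 2 stops raised (brighter).
Aperture: f/2 → f/1.8 → f/1.6 → f/1.4 → f/1.2 — 1 1/3 stops opened up (brighter).
Net so far: 2 stops brighter. Shutter speed: 1/60 → 1/80 → 1/100 → 1/125 → 1/160 → 1/200 → 1/250.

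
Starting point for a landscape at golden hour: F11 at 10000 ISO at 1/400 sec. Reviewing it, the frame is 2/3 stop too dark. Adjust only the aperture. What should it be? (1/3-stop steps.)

f/9

Underexposed by 2/3 stop → need 2/3 stop brighter.
Aperture: f/11 → f/10 → f/9.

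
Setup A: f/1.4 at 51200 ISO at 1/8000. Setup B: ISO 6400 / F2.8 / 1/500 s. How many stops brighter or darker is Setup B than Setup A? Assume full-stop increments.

Aperture: f/1.4 → f/2 → f/2.8 — 2 stops stopped down (darker).
Shutter speed: 1/8000 → 1/4000 → 1/2000 → 1/1000 → 1/500 — 4 stops longer (brighter).
ISO: 51200 → 25600 → 12800 → 6400 — 3 stops lower (darker).
Net: −2 +4 −3 = −1 stop.

1 stop darker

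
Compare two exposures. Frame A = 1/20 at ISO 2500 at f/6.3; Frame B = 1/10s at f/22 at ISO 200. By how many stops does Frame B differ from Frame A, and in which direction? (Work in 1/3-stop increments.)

Aperture: f/6.3 → f/7.1 → f/8 → f/9 → f/10 → f/11 → f/13 → f/14 → f/16 → f/18 → f/20 → f/22 — 3 2/3 stops stopped down (darker).
Shutter speed: 1/20 → 1/15 → 1/13 → 1/10 — 1 stop slower (brighter).
ISO: 2500 → 2000 → 1600 → 1250 → 1000 → 800 → 640 → 500 → 400 → 320 → 250 → 200 — 3 2/3 stops lower (darker).
Net: −3 2/3 +1 −3 2/3 = −6 1/3 stops.

6 1/3 stops darker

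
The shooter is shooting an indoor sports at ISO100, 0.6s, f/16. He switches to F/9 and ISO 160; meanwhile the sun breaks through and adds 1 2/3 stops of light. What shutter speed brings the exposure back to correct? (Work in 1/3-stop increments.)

Scene light: 1 2/3 stops brighter.
Aperture: f/16 → f/14 → f/13 → f/11 → f/10 → f/9 — 1 2/3 stops wider (brighter).
ISO: 100 → 125 → 160 — 2/3 stop raised (brighter).
Net so far: 4 stops brighter. Shutter speed: 0.6 → 0.5 → 0.4 → 0.3 → 1/4 → 1/5 → 1/6 → 1/8 → 1/10 → 1/13 → 1/15 → 1/20 → 1/25.

1/25s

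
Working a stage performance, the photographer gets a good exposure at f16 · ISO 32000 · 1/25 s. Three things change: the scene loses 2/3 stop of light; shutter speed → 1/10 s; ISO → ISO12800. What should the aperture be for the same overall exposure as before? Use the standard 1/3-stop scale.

f/13

Scene light: 2/3 stop darker.
Shutter speed: 1/25 → 1/20 → 1/15 → 1/13 → 1/10 — 1 1/3 stops slower (brighter).
ISO: 32000 → 25600 → 20000 → 16000 → 12800 — 1 1/3 stops dropped (darker).
Net so far: 2/3 stop darker. Aperture: f/16 → f/14 → f/13.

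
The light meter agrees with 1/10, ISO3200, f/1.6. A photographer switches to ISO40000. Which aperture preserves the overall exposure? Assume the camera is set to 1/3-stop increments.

ISO: 3200 → 4000 → 5000 → 6400 → 8000 → 10000 → 12800 → 16000 → 20000 → 25600 → 32000 → 40000 — 3 2/3 stops raised (brighter).
Need 3 2/3 stops darker from the aperture: f/1.6 → f/1.8 → f/2 → f/2.2 → f/2.5 → f/2.8 → f/3.2 → f/3.5 → f/4 → f/4.5 → f/5 → f/5.6.

f/5.6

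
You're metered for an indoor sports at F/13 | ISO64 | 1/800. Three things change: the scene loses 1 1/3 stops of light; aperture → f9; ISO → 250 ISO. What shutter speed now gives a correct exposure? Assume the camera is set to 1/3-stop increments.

Scene light: 1 1/3 stops darker.
Aperture: f/13 → f/11 → f/10 → f/9 — 1 stop larger aperture (brighter).
ISO: 64 → 80 → 100 → 125 → 160 → 200 → 250 — 2 stops higher (brighter).
Net so far: 1 2/3 stops brighter. Shutter speed: 1/800 → 1/1000 → 1/1250 → 1/1600 → 1/2000 → 1/2500.

1/2500s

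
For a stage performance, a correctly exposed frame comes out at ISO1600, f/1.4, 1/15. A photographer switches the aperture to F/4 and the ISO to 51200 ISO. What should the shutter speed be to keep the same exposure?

Aperture: f/1.4 → f/2 → f/2.8 → f/4 — 3 stops stopped down (darker).
ISO: 1600 → 3200 → 6400 → 12800 → 25600 → 51200 — 5 stops higher (brighter).
Net change so far: 2 stops brighter. Offset with the shutter speed: 1/15 → 1/30 → 1/60.

1/60s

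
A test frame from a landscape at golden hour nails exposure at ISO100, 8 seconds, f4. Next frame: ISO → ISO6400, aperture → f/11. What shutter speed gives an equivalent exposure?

1 s

ISO: 100 → 200 → 400 → 800 → 1600 → 3200 → 6400 — 6 stops higher (brighter).
Aperture: f/4 → f/5.6 → f/8 → f/11 — 3 stops narrower (darker).
Net change so far: 3 stops brighter. Offset with the shutter speed: 8 → 4 → 2 → 1.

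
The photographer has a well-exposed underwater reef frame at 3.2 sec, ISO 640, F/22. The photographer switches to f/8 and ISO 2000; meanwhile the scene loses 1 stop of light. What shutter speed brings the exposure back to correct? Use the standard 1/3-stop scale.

Scene light: 1 stop darker.
Aperture: f/22 → f/20 → f/18 → f/16 → f/14 → f/13 → f/11 → f/10 → f/9 → f/8 — 3 stops wider (brighter).
ISO: 640 → 800 → 1000 → 1250 → 1600 → 2000 — 1 2/3 stops higher (brighter).
Net so far: 3 2/3 stops brighter. Shutter speed: 3.2 → 2.5 → 2 → 1.6 → 1.3 → 1 → 0.8 → 0.6 → 0.5 → 0.4 → 0.3 → 1/4.

1/4s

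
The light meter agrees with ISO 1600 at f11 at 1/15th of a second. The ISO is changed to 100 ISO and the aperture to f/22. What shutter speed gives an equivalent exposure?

ISO: 1600 → 800 → 400 → 200 → 100 — 4 stops lower (darker).
Aperture: f/11 → f/16 → f/22 — 2 stops smaller aperture (darker).
Net change so far: 6 stops darker. Offset with the shutter speed: 1/15 → 1/8 → 1/4 → 1/2 → 1 → 2 → 4.

4 s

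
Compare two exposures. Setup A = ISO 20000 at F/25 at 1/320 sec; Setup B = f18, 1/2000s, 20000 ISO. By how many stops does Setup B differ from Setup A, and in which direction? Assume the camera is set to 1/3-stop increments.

Aperture: f/25 → f/22 → f/20 → f/18 — 1 stop larger aperture (brighter).
Shutter speed: 1/320 → 1/400 → 1/500 → 1/640 → 1/800 → 1/1000 → 1/1250 → 1/1600 → 1/2000 — 2 2/3 stops shorter (darker).
ISO: unchanged.
Net: +1 −2 2/3 = −1 2/3 stops.

1 2/3 stops darker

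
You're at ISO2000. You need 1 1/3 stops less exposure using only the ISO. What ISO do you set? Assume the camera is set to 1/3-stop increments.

ISO 800

ISO: 2000 → 1600 → 1250 → 1000 → 800 — 1 1/3 stops lower (darker).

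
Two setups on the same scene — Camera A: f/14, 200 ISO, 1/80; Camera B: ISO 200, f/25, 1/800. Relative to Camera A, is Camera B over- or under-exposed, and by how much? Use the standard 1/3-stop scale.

Aperture: f/14 → f/16 → f/18 → f/20 → f/22 → f/25 — 1 2/3 stops smaller aperture (darker).
Shutter speed: 1/80 → 1/100 → 1/125 → 1/160 → 1/200 → 1/250 → 1/320 → 1/400 → 1/500 → 1/640 → 1/800 — 3 1/3 stops shorter (darker).
ISO: unchanged.
Net: −1 2/3 −3 1/3 = −5 stops.

5 stops darker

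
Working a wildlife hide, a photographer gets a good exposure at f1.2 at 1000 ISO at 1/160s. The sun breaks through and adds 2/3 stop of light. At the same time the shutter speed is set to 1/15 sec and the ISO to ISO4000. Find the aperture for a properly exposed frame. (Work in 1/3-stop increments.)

Scene light: 2/3 stop brighter.
Shutter speed: 1/160 → 1/125 → 1/100 → 1/80 → 1/60 → 1/50 → 1/40 → 1/30 → 1/25 → 1/20 → 1/15 — 3 1/3 stops slower (brighter).
ISO: 1000 → 1250 → 1600 → 2000 → 2500 → 3200 → 4000 — 2 stops higher (brighter).
Net so far: 6 stops brighter. Aperture: f/1.2 → f/1.4 → f/1.6 → f/1.8 → f/2 → f/2.2 → f/2.5 → f/2.8 → f/3.2 → f/3.5 → f/4 → f/4.5 → f/5 → f/5.6 → f/6.3 → f/7.1 → f/8 → f/9 → f/10.

f/10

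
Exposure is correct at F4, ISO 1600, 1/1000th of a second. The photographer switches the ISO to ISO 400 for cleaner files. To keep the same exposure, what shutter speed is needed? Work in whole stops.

ISO: 1600 → 800 → 400 — 2 stops dropped (darker).
Need 2 stops brighter from the shutter speed: 1/1000 → 1/500 → 1/250.

1/250s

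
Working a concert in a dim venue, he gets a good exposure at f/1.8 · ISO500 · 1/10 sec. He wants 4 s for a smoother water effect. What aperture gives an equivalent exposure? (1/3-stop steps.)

Shutter speed: 1/10 → 1/8 → 1/6 → 1/5 → 1/4 → 0.3 → 0.4 → 0.5 → 0.6 → 0.8 → 1 → 1.3 → 1.6 → 2 → 2.5 → 3.2 → 4 — 5 1/3 stops slower (brighter).
Need 5 1/3 stops darker from the aperture: f/1.8 → f/2 → f/2.2 → f/2.5 → f/2.8 → f/3.2 → f/3.5 → f/4 → f/4.5 → f/5 → f/5.6 → f/6.3 → f/7.1 → f/8 → f/9 → f/10 → f/11.

f/11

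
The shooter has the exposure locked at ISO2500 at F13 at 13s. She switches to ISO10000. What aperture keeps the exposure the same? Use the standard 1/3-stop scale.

f/25

ISO: 2500 → 3200 → 4000 → 5000 → 6400 → 8000 → 10000 — 2 stops higher (brighter).
Need 2 stops darker from the aperture: f/13 → f/14 → f/16 → f/18 → f/20 → f/22 → f/25.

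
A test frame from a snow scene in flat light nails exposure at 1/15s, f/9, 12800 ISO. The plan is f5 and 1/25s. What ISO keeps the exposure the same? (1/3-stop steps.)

Aperture: f/9 → f/8 → f/7.1 → f/6.3 → f/5.6 → f/5 — 1 2/3 stops larger aperture (brighter).
Shutter speed: 1/15 → 1/20 → 1/25 — 2/3 stop shorter (darker).
Net change so far: 1 stop brighter. Offset with the ISO: 12800 → 10000 → 8000 → 6400.

ISO 6400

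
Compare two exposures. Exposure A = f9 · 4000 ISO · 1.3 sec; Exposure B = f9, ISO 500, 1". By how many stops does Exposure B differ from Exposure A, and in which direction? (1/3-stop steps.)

3 1/3 stops darker

Aperture: unchanged.
Shutter speed: 1.3 → 1 — 1/3 stop shorter (darker).
ISO: 4000 → 3200 → 2500 → 2000 → 1600 → 1250 → 1000 → 800 → 640 → 500 — 3 stops dropped (darker).
Net: −1/3 −3 = −3 1/3 stops.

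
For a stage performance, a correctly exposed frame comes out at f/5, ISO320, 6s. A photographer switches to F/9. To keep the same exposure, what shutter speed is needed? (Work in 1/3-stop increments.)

20 s

Aperture: f/5 → f/5.6 → f/6.3 → f/7.1 → f/8 → f/9 — 1 2/3 stops smaller aperture (darker).
Need 1 2/3 stops brighter from the shutter speed: 6 → 8 → 10 → 13 → 15 → 20.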